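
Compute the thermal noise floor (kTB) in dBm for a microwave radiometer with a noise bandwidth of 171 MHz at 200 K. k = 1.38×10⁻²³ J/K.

P_n = kTB = 1.38×10⁻²³ × 200 × 1.71×10⁸ = 4.72×10⁻¹³ W
In dBm: 10 log₁₀(4.72×10⁻¹³ / 10⁻³) = −93.3 dBm

−93.3 dBm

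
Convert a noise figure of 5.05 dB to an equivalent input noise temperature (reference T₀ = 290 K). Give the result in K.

638 K

F = 10^(5.05/10) = 3.1989
T_e = (F − 1)·T₀ = (3.1989 − 1) × 290 = 638 K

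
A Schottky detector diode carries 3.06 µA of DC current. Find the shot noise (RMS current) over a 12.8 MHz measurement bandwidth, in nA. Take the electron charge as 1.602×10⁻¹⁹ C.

3.54 nA

I_n = √(2qI·B)
2qI·B = 2 × 1.602×10⁻¹⁹ × 3.06×10⁻⁶ × 1.28×10⁷ = 1.25×10⁻¹⁷ A²
I_n = √(1.25×10⁻¹⁷) = 3.54×10⁻⁹ A = 3.54 nA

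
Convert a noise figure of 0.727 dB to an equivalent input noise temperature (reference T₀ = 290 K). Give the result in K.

52.8 K

F = 10^(0.727/10) = 1.18222
T_e = (F − 1)·T₀ = (1.18222 − 1) × 290 = 52.8 K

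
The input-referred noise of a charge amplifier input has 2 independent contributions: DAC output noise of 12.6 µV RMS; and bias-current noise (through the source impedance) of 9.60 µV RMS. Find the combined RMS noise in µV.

Uncorrelated sources add in power (mean-square): V_tot = √(ΣV_i²)
V_tot = √[(1.26×10⁻⁵)² + (9.60×10⁻⁶)²] = 1.58×10⁻⁵ V = 15.8 µV

15.8 µV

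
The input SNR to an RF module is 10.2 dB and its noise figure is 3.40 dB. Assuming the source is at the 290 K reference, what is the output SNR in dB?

6.80 dB

By definition F = SNR_in/SNR_out, so in dB: SNR_out = SNR_in − NF
SNR_out = 10.2 − 3.40 = 6.80 dB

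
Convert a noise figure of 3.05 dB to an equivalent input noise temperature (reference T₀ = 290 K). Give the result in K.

F = 10^(3.05/10) = 2.01837
T_e = (F − 1)·T₀ = (2.01837 − 1) × 290 = 295 K

295 K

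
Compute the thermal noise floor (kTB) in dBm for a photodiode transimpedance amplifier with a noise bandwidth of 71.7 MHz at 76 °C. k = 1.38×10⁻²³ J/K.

−94.6 dBm

T = 76 °C + 273.15 = 349.15 K
P_n = kTB = 1.38×10⁻²³ × 349.15 × 7.17×10⁷ = 3.45×10⁻¹³ W
In dBm: 10 log₁₀(3.45×10⁻¹³ / 10⁻³) = −94.6 dBm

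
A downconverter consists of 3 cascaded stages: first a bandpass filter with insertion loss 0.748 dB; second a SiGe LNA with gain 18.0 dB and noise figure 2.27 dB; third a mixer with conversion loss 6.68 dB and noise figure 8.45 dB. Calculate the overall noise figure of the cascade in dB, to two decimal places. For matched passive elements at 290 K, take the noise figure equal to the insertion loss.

Convert to linear (a loss of L dB is a gain of −L dB): F_i = 10^(NF_i/10), G_i = 10^(G_i,dB/10)
  Stage 1: F_1 = 10^(0.748/10) = 1.188, G_1 = 10^(−0.748/10) = 0.8418
  Stage 2: F_2 = 10^(2.27/10) = 1.687, G_2 = 10^(18.0/10) = 63.10
  Stage 3: F_3 = 10^(8.45/10) = 6.998, G_3 = 10^(−6.68/10) = 0.2148
Friis cascade:
  F = 1.188 + (1.687 − 1)/0.8418 + (6.998 − 1)/53.11 = 2.116
NF = 10 log₁₀(2.116) = 3.26 dB

3.26 dB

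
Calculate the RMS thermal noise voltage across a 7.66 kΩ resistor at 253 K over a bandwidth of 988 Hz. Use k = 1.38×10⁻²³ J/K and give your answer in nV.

V_n = √(4kTRB)
4kTRB = 4 × 1.38×10⁻²³ × 253 × 7.66×10³ × 9.88×10² = 1.06×10⁻¹³ V²
V_n = √(1.06×10⁻¹³) = 3.25×10⁻⁷ V = 325 nV

325 nV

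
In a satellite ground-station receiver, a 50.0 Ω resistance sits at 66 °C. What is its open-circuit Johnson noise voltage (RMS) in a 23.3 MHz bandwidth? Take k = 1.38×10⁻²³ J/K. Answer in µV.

4.67 µV

T = 66 °C + 273.15 = 339.15 K
V_n = √(4kTRB)
4kTRB = 4 × 1.38×10⁻²³ × 339.15 × 5.00×10¹ × 2.33×10⁷ = 2.18×10⁻¹¹ V²
V_n = √(2.18×10⁻¹¹) = 4.67×10⁻⁶ V = 4.67 µV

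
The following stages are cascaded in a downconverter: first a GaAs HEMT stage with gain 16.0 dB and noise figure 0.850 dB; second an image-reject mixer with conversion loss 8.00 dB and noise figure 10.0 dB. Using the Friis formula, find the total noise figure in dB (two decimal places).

Convert to linear (a loss of L dB is a gain of −L dB): F_i = 10^(NF_i/10), G_i = 10^(G_i,dB/10)
  Stage 1: F_1 = 10^(0.850/10) = 1.216, G_1 = 10^(16.0/10) = 39.81
  Stage 2: F_2 = 10^(10.0/10) = 10.00, G_2 = 10^(−8.00/10) = 0.1585
Friis cascade:
  F = 1.216 + (10.00 − 1)/39.81 = 1.442
NF = 10 log₁₀(1.442) = 1.59 dB

1.59 dB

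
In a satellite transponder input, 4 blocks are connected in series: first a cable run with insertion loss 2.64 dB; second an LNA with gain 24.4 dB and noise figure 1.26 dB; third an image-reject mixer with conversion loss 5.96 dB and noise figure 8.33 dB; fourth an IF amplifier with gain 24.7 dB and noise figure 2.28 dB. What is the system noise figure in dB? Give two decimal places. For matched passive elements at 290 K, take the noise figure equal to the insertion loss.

Convert to linear (a loss of L dB is a gain of −L dB): F_i = 10^(NF_i/10), G_i = 10^(G_i,dB/10)
  Stage 1: F_1 = 10^(2.64/10) = 1.837, G_1 = 10^(−2.64/10) = 0.5445
  Stage 2: F_2 = 10^(1.26/10) = 1.337, G_2 = 10^(24.4/10) = 275.4
  Stage 3: F_3 = 10^(8.33/10) = 6.808, G_3 = 10^(−5.96/10) = 0.2535
  Stage 4: F_4 = 10^(2.28/10) = 1.690, G_4 = 10^(24.7/10) = 295.1
Friis cascade:
  F = 1.837 + (1.337 − 1)/0.5445 + (6.808 − 1)/150.0 + (1.690 − 1)/38.02 = 2.512
NF = 10 log₁₀(2.512) = 4.00 dB

4.00 dB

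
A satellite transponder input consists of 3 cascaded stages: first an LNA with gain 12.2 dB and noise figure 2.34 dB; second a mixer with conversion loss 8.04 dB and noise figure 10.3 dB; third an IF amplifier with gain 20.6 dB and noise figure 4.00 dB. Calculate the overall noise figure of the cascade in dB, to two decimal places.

4.59 dB

Convert to linear (a loss of L dB is a gain of −L dB): F_i = 10^(NF_i/10), G_i = 10^(G_i,dB/10)
  Stage 1: F_1 = 10^(2.34/10) = 1.714, G_1 = 10^(12.2/10) = 16.60
  Stage 2: F_2 = 10^(10.3/10) = 10.72, G_2 = 10^(−8.04/10) = 0.1570
  Stage 3: F_3 = 10^(4.00/10) = 2.512, G_3 = 10^(20.6/10) = 114.8
Friis cascade:
  F = 1.714 + (10.72 − 1)/16.60 + (2.512 − 1)/2.606 = 2.879
NF = 10 log₁₀(2.879) = 4.59 dB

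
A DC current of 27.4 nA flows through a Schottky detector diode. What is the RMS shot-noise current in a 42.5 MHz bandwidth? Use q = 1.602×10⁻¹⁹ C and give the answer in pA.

611 pA

I_n = √(2qI·B)
2qI·B = 2 × 1.602×10⁻¹⁹ × 2.74×10⁻⁸ × 4.25×10⁷ = 3.73×10⁻¹⁹ A²
I_n = √(3.73×10⁻¹⁹) = 6.11×10⁻¹⁰ A = 611 pA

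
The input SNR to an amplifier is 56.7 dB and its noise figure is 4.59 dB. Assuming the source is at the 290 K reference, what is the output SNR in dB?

By definition F = SNR_in/SNR_out, so in dB: SNR_out = SNR_in − NF
SNR_out = 56.7 − 4.59 = 52.11 dB

52.11 dB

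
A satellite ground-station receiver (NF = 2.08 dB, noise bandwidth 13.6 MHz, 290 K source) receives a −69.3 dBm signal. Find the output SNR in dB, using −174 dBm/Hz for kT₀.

Noise floor: N = −174 + 10 log₁₀(B) + NF
10 log₁₀(1.36×10⁷) = 71.34 dB
N = −174 + 71.34 + 2.08 = −100.58 dBm
SNR = P_sig − N = −69.3 − (−100.58) = 31.28 dB → 31.3 dB

31.3 dB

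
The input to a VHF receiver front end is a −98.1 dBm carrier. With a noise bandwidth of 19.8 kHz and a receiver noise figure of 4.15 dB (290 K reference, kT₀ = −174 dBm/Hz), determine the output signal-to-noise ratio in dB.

Noise floor: N = −174 + 10 log₁₀(B) + NF
10 log₁₀(1.98×10⁴) = 42.97 dB
N = −174 + 42.97 + 4.15 = −126.88 dBm
SNR = P_sig − N = −98.1 − (−126.88) = 28.78 dB → 28.8 dB

28.8 dB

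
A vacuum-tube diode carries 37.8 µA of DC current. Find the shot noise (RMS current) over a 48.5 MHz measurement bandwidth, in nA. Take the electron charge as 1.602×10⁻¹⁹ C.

24.2 nA

I_n = √(2qI·B)
2qI·B = 2 × 1.602×10⁻¹⁹ × 3.78×10⁻⁵ × 4.85×10⁷ = 5.87×10⁻¹⁶ A²
I_n = √(5.87×10⁻¹⁶) = 2.42×10⁻⁸ A = 24.2 nA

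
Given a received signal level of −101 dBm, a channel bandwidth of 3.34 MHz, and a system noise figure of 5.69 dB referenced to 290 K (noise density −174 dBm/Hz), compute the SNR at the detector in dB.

Noise floor: N = −174 + 10 log₁₀(B) + NF
10 log₁₀(3.34×10⁶) = 65.24 dB
N = −174 + 65.24 + 5.69 = −103.07 dBm
SNR = P_sig − N = −101 − (−103.07) = 2.07 dB → 2.1 dB

2.1 dB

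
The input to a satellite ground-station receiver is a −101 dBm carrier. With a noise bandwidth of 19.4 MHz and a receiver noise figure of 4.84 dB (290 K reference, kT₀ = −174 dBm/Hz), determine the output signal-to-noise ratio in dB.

−4.7 dB

Noise floor: N = −174 + 10 log₁₀(B) + NF
10 log₁₀(1.94×10⁷) = 72.88 dB
N = −174 + 72.88 + 4.84 = −96.28 dBm
SNR = P_sig − N = −101 − (−96.28) = −4.72 dB → −4.7 dB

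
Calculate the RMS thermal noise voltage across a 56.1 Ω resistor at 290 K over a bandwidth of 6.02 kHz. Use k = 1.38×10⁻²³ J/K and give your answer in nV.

73.5 nV

V_n = √(4kTRB)
4kTRB = 4 × 1.38×10⁻²³ × 290 × 5.61×10¹ × 6.02×10³ = 5.41×10⁻¹⁵ V²
V_n = √(5.41×10⁻¹⁵) = 7.35×10⁻⁸ V = 73.5 nV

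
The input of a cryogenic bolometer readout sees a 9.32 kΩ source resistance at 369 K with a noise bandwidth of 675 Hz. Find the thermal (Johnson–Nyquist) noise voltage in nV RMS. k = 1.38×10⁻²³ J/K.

358 nV

V_n = √(4kTRB)
4kTRB = 4 × 1.38×10⁻²³ × 369 × 9.32×10³ × 6.75×10² = 1.28×10⁻¹³ V²
V_n = √(1.28×10⁻¹³) = 3.58×10⁻⁷ V = 358 nV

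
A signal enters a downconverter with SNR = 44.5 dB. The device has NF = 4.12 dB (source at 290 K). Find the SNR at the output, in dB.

40.38 dB

By definition F = SNR_in/SNR_out, so in dB: SNR_out = SNR_in − NF
SNR_out = 44.5 − 4.12 = 40.38 dB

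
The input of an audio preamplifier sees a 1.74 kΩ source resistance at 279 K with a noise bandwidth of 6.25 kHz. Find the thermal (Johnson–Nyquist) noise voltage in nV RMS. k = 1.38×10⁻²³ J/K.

409 nV

V_n = √(4kTRB)
4kTRB = 4 × 1.38×10⁻²³ × 279 × 1.74×10³ × 6.25×10³ = 1.67×10⁻¹³ V²
V_n = √(1.67×10⁻¹³) = 4.09×10⁻⁷ V = 409 nV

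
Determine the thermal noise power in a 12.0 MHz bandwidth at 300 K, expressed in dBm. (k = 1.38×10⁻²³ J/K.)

−103.0 dBm

P_n = kTB = 1.38×10⁻²³ × 300 × 1.20×10⁷ = 4.97×10⁻¹⁴ W
In dBm: 10 log₁₀(4.97×10⁻¹⁴ / 10⁻³) = −103.0 dBm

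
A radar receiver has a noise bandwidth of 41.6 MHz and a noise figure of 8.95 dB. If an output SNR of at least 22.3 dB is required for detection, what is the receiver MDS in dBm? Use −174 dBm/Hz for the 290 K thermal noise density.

−66.6 dBm

Sensitivity = −174 + 10 log₁₀(B) + NF + SNR_min
= −174 + 76.19 + 8.95 + 22.3
= −66.56 dBm → −66.6 dBm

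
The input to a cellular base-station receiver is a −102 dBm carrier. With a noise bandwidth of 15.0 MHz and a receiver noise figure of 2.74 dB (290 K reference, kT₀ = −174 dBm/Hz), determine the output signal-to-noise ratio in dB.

Noise floor: N = −174 + 10 log₁₀(B) + NF
10 log₁₀(1.50×10⁷) = 71.76 dB
N = −174 + 71.76 + 2.74 = −99.50 dBm
SNR = P_sig − N = −102 − (−99.50) = −2.50 dB → −2.5 dB

−2.5 dB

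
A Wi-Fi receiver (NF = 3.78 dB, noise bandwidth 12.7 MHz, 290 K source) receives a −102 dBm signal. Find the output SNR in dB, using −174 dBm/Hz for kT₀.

Noise floor: N = −174 + 10 log₁₀(B) + NF
10 log₁₀(1.27×10⁷) = 71.04 dB
N = −174 + 71.04 + 3.78 = −99.18 dBm
SNR = P_sig − N = −102 − (−99.18) = −2.82 dB → −2.8 dB

−2.8 dB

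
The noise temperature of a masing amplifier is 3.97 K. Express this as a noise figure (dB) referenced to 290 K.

F = 1 + T_e/T₀ = 1 + 3.97/290 = 1.01369
NF = 10 log₁₀(1.01369) = 0.059 dB

0.059 dB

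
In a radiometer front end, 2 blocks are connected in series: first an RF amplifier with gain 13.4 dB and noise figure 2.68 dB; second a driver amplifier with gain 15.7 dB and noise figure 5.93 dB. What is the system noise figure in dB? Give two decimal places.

Convert to linear (a loss of L dB is a gain of −L dB): F_i = 10^(NF_i/10), G_i = 10^(G_i,dB/10)
  Stage 1: F_1 = 10^(2.68/10) = 1.854, G_1 = 10^(13.4/10) = 21.88
  Stage 2: F_2 = 10^(5.93/10) = 3.917, G_2 = 10^(15.7/10) = 37.15
Friis cascade:
  F = 1.854 + (3.917 − 1)/21.88 = 1.987
NF = 10 log₁₀(1.987) = 2.98 dB

2.98 dB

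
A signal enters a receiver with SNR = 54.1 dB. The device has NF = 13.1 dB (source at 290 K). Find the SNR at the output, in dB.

41.0 dB

By definition F = SNR_in/SNR_out, so in dB: SNR_out = SNR_in − NF
SNR_out = 54.1 − 13.1 = 41.0 dB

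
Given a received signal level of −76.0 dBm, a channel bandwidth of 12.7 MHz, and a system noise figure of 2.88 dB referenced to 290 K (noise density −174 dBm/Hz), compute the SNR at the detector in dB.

Noise floor: N = −174 + 10 log₁₀(B) + NF
10 log₁₀(1.27×10⁷) = 71.04 dB
N = −174 + 71.04 + 2.88 = −100.08 dBm
SNR = P_sig − N = −76.0 − (−100.08) = 24.08 dB → 24.1 dB

24.1 dB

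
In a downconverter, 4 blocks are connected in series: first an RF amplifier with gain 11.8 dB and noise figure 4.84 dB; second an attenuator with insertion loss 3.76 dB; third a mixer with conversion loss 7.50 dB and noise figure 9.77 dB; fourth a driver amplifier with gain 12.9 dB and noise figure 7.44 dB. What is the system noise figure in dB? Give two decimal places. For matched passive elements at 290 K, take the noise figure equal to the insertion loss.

9.29 dB

Convert to linear (a loss of L dB is a gain of −L dB): F_i = 10^(NF_i/10), G_i = 10^(G_i,dB/10)
  Stage 1: F_1 = 10^(4.84/10) = 3.048, G_1 = 10^(11.8/10) = 15.14
  Stage 2: F_2 = 10^(3.76/10) = 2.377, G_2 = 10^(−3.76/10) = 0.4207
  Stage 3: F_3 = 10^(9.77/10) = 9.484, G_3 = 10^(−7.50/10) = 0.1778
  Stage 4: F_4 = 10^(7.44/10) = 5.546, G_4 = 10^(12.9/10) = 19.50
Friis cascade:
  F = 3.048 + (2.377 − 1)/15.14 + (9.484 − 1)/6.368 + (5.546 − 1)/1.132 = 8.486
NF = 10 log₁₀(8.486) = 9.29 dB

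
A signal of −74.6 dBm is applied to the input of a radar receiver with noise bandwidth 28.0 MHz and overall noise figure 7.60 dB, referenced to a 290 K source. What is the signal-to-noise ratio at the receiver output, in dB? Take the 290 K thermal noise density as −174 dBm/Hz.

17.3 dB

Noise floor: N = −174 + 10 log₁₀(B) + NF
10 log₁₀(2.80×10⁷) = 74.47 dB
N = −174 + 74.47 + 7.60 = −91.93 dBm
SNR = P_sig − N = −74.6 − (−91.93) = 17.33 dB → 17.3 dB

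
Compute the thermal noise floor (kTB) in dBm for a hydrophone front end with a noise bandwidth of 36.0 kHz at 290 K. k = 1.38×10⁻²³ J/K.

P_n = kTB = 1.38×10⁻²³ × 290 × 3.60×10⁴ = 1.44×10⁻¹⁶ W
In dBm: 10 log₁₀(1.44×10⁻¹⁶ / 10⁻³) = −128.4 dBm

−128.4 dBm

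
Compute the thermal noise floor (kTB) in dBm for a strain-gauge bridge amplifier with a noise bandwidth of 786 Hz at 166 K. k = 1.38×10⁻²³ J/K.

P_n = kTB = 1.38×10⁻²³ × 166 × 7.86×10² = 1.80×10⁻¹⁸ W
In dBm: 10 log₁₀(1.80×10⁻¹⁸ / 10⁻³) = −147.4 dBm

−147.4 dBm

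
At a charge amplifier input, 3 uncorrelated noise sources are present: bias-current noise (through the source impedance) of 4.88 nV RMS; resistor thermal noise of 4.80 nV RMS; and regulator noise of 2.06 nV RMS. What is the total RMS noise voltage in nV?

7.15 nV

Uncorrelated sources add in power (mean-square): V_tot = √(ΣV_i²)
V_tot = √[(4.88×10⁻⁹)² + (4.80×10⁻⁹)² + (2.06×10⁻⁹)²] = 7.15×10⁻⁹ V = 7.15 nV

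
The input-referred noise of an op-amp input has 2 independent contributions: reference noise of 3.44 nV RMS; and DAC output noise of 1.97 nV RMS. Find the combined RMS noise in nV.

3.96 nV

Uncorrelated sources add in power (mean-square): V_tot = √(ΣV_i²)
V_tot = √[(3.44×10⁻⁹)² + (1.97×10⁻⁹)²] = 3.96×10⁻⁹ V = 3.96 nV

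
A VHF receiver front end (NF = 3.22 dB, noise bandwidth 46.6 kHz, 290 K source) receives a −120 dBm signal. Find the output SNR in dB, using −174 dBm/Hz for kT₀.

4.1 dB

Noise floor: N = −174 + 10 log₁₀(B) + NF
10 log₁₀(4.66×10⁴) = 46.68 dB
N = −174 + 46.68 + 3.22 = −124.10 dBm
SNR = P_sig − N = −120 − (−124.10) = 4.10 dB → 4.1 dB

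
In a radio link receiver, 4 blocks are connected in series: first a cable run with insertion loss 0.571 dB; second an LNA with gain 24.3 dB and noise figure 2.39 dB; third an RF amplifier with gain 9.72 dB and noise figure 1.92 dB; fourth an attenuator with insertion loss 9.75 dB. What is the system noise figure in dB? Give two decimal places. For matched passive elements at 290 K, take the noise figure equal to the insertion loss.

Convert to linear (a loss of L dB is a gain of −L dB): F_i = 10^(NF_i/10), G_i = 10^(G_i,dB/10)
  Stage 1: F_1 = 10^(0.571/10) = 1.141, G_1 = 10^(−0.571/10) = 0.8768
  Stage 2: F_2 = 10^(2.39/10) = 1.734, G_2 = 10^(24.3/10) = 269.2
  Stage 3: F_3 = 10^(1.92/10) = 1.556, G_3 = 10^(9.72/10) = 9.376
  Stage 4: F_4 = 10^(9.75/10) = 9.441, G_4 = 10^(−9.75/10) = 0.1059
Friis cascade:
  F = 1.141 + (1.734 − 1)/0.8768 + (1.556 − 1)/236.0 + (9.441 − 1)/2213 = 1.984
NF = 10 log₁₀(1.984) = 2.97 dB

2.97 dB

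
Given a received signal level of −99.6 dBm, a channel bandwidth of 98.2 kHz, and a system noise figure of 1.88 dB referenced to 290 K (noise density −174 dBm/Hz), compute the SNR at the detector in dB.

22.6 dB

Noise floor: N = −174 + 10 log₁₀(B) + NF
10 log₁₀(9.82×10⁴) = 49.92 dB
N = −174 + 49.92 + 1.88 = −122.20 dBm
SNR = P_sig − N = −99.6 − (−122.20) = 22.60 dB → 22.6 dB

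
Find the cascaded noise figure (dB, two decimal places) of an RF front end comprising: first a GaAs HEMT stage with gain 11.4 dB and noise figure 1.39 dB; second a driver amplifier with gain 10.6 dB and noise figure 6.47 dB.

2.11 dB

Convert to linear (a loss of L dB is a gain of −L dB): F_i = 10^(NF_i/10), G_i = 10^(G_i,dB/10)
  Stage 1: F_1 = 10^(1.39/10) = 1.377, G_1 = 10^(11.4/10) = 13.80
  Stage 2: F_2 = 10^(6.47/10) = 4.436, G_2 = 10^(10.6/10) = 11.48
Friis cascade:
  F = 1.377 + (4.436 − 1)/13.80 = 1.626
NF = 10 log₁₀(1.626) = 2.11 dB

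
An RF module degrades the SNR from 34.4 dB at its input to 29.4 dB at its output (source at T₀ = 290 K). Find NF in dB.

NF (dB) = SNR_in(dB) − SNR_out(dB) when the source is at T₀
NF = 34.4 − 29.4 = 5.0 dB

5.0 dB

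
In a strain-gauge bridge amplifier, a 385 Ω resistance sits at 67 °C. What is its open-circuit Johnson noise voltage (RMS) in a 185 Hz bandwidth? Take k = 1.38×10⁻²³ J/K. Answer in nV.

T = 67 °C + 273.15 = 340.15 K
V_n = √(4kTRB)
4kTRB = 4 × 1.38×10⁻²³ × 340.15 × 3.85×10² × 1.85×10² = 1.34×10⁻¹⁵ V²
V_n = √(1.34×10⁻¹⁵) = 3.66×10⁻⁸ V = 36.6 nV

36.6 nV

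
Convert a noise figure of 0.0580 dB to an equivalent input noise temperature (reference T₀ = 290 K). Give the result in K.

F = 10^(0.0580/10) = 1.01344
T_e = (F − 1)·T₀ = (1.01344 − 1) × 290 = 3.90 K

3.90 K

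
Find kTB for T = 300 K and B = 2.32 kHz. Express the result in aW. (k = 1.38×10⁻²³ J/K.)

9.60 aW

P_n = kTB = 1.38×10⁻²³ × 300 × 2.32×10³ = 9.60×10⁻¹⁸ W = 9.60 aW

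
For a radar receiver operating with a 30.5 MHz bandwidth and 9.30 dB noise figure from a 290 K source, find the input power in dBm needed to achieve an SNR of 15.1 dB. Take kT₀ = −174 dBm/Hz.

−74.8 dBm

Sensitivity = −174 + 10 log₁₀(B) + NF + SNR_min
= −174 + 74.84 + 9.30 + 15.1
= −74.76 dBm → −74.8 dBm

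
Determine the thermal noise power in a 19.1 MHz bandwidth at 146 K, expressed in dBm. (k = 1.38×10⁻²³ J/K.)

P_n = kTB = 1.38×10⁻²³ × 146 × 1.91×10⁷ = 3.85×10⁻¹⁴ W
In dBm: 10 log₁₀(3.85×10⁻¹⁴ / 10⁻³) = −104.1 dBm

−104.1 dBm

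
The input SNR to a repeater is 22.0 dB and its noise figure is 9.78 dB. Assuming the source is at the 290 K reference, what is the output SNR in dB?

12.22 dB

By definition F = SNR_in/SNR_out, so in dB: SNR_out = SNR_in − NF
SNR_out = 22.0 − 9.78 = 12.22 dB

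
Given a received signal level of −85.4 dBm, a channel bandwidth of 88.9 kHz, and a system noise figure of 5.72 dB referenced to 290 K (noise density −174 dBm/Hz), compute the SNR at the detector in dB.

33.4 dB

Noise floor: N = −174 + 10 log₁₀(B) + NF
10 log₁₀(8.89×10⁴) = 49.49 dB
N = −174 + 49.49 + 5.72 = −118.79 dBm
SNR = P_sig − N = −85.4 − (−118.79) = 33.39 dB → 33.4 dB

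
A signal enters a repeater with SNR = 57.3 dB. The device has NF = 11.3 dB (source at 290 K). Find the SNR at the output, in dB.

By definition F = SNR_in/SNR_out, so in dB: SNR_out = SNR_in − NF
SNR_out = 57.3 − 11.3 = 46.0 dB

46.0 dB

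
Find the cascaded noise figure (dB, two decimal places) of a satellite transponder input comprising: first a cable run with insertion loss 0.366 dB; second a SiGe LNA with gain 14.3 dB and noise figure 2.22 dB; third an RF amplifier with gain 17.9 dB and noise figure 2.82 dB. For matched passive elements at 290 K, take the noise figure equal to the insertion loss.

2.67 dB

Convert to linear (a loss of L dB is a gain of −L dB): F_i = 10^(NF_i/10), G_i = 10^(G_i,dB/10)
  Stage 1: F_1 = 10^(0.366/10) = 1.088, G_1 = 10^(−0.366/10) = 0.9192
  Stage 2: F_2 = 10^(2.22/10) = 1.667, G_2 = 10^(14.3/10) = 26.92
  Stage 3: F_3 = 10^(2.82/10) = 1.914, G_3 = 10^(17.9/10) = 61.66
Friis cascade:
  F = 1.088 + (1.667 − 1)/0.9192 + (1.914 − 1)/24.74 = 1.851
NF = 10 log₁₀(1.851) = 2.67 dB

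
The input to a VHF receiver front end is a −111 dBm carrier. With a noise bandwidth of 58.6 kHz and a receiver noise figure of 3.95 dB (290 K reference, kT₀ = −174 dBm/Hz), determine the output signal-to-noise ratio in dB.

Noise floor: N = −174 + 10 log₁₀(B) + NF
10 log₁₀(5.86×10⁴) = 47.68 dB
N = −174 + 47.68 + 3.95 = −122.37 dBm
SNR = P_sig − N = −111 − (−122.37) = 11.37 dB → 11.4 dB

11.4 dB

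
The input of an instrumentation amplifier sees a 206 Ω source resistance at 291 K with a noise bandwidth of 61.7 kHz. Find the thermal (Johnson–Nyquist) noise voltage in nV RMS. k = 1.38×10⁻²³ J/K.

452 nV

V_n = √(4kTRB)
4kTRB = 4 × 1.38×10⁻²³ × 291 × 2.06×10² × 6.17×10⁴ = 2.04×10⁻¹³ V²
V_n = √(2.04×10⁻¹³) = 4.52×10⁻⁷ V = 452 nV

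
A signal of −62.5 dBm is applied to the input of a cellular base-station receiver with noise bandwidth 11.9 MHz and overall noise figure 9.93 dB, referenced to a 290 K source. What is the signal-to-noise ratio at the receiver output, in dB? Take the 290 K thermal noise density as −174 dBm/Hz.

30.8 dB

Noise floor: N = −174 + 10 log₁₀(B) + NF
10 log₁₀(1.19×10⁷) = 70.76 dB
N = −174 + 70.76 + 9.93 = −93.31 dBm
SNR = P_sig − N = −62.5 − (−93.31) = 30.81 dB → 30.8 dB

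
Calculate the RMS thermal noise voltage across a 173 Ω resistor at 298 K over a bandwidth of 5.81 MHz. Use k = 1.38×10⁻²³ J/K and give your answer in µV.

V_n = √(4kTRB)
4kTRB = 4 × 1.38×10⁻²³ × 298 × 1.73×10² × 5.81×10⁶ = 1.65×10⁻¹¹ V²
V_n = √(1.65×10⁻¹¹) = 4.07×10⁻⁶ V = 4.07 µV

4.07 µV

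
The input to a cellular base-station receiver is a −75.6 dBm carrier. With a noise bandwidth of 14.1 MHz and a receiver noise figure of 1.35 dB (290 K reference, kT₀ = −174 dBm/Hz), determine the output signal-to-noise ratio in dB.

25.6 dB

Noise floor: N = −174 + 10 log₁₀(B) + NF
10 log₁₀(1.41×10⁷) = 71.49 dB
N = −174 + 71.49 + 1.35 = −101.16 dBm
SNR = P_sig − N = −75.6 − (−101.16) = 25.56 dB → 25.6 dB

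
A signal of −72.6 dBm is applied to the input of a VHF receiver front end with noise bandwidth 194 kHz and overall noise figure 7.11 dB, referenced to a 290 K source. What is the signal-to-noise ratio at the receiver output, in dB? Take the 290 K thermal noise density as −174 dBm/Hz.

Noise floor: N = −174 + 10 log₁₀(B) + NF
10 log₁₀(1.94×10⁵) = 52.88 dB
N = −174 + 52.88 + 7.11 = −114.01 dBm
SNR = P_sig − N = −72.6 − (−114.01) = 41.41 dB → 41.4 dB

41.4 dB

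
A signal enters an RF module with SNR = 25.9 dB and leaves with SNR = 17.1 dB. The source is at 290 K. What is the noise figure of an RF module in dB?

8.8 dB

NF (dB) = SNR_in(dB) − SNR_out(dB) when the source is at T₀
NF = 25.9 − 17.1 = 8.8 dB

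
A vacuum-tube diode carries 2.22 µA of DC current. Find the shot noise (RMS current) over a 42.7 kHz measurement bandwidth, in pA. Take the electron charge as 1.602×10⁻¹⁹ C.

174 pA

I_n = √(2qI·B)
2qI·B = 2 × 1.602×10⁻¹⁹ × 2.22×10⁻⁶ × 4.27×10⁴ = 3.04×10⁻²⁰ A²
I_n = √(3.04×10⁻²⁰) = 1.74×10⁻¹⁰ A = 174 pA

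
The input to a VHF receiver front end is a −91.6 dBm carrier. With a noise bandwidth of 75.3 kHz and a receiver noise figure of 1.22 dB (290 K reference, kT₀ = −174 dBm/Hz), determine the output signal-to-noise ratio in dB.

32.4 dB

Noise floor: N = −174 + 10 log₁₀(B) + NF
10 log₁₀(7.53×10⁴) = 48.77 dB
N = −174 + 48.77 + 1.22 = −124.01 dBm
SNR = P_sig − N = −91.6 − (−124.01) = 32.41 dB → 32.4 dB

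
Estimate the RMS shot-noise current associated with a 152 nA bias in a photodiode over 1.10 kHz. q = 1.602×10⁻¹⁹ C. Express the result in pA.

7.32 pA

I_n = √(2qI·B)
2qI·B = 2 × 1.602×10⁻¹⁹ × 1.52×10⁻⁷ × 1.10×10³ = 5.36×10⁻²³ A²
I_n = √(5.36×10⁻²³) = 7.32×10⁻¹² A = 7.32 pA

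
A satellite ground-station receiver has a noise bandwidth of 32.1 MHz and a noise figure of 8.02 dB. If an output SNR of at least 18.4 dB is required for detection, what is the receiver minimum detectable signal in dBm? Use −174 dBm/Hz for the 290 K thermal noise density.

Sensitivity = −174 + 10 log₁₀(B) + NF + SNR_min
= −174 + 75.07 + 8.02 + 18.4
= −72.51 dBm → −72.5 dBm

−72.5 dBm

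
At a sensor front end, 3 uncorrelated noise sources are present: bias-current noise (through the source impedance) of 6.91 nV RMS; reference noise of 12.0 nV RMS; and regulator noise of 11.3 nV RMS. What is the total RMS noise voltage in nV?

Uncorrelated sources add in power (mean-square): V_tot = √(ΣV_i²)
V_tot = √[(6.91×10⁻⁹)² + (1.20×10⁻⁸)² + (1.13×10⁻⁸)²] = 1.79×10⁻⁸ V = 17.9 nV

17.9 nV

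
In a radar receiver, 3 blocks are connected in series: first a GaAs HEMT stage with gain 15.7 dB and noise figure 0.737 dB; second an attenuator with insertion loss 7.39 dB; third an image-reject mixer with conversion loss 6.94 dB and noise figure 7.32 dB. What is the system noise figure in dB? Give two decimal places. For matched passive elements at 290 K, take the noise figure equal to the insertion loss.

Convert to linear (a loss of L dB is a gain of −L dB): F_i = 10^(NF_i/10), G_i = 10^(G_i,dB/10)
  Stage 1: F_1 = 10^(0.737/10) = 1.185, G_1 = 10^(15.7/10) = 37.15
  Stage 2: F_2 = 10^(7.39/10) = 5.483, G_2 = 10^(−7.39/10) = 0.1824
  Stage 3: F_3 = 10^(7.32/10) = 5.395, G_3 = 10^(−6.94/10) = 0.2023
Friis cascade:
  F = 1.185 + (5.483 − 1)/37.15 + (5.395 − 1)/6.776 = 1.954
NF = 10 log₁₀(1.954) = 2.91 dB

2.91 dB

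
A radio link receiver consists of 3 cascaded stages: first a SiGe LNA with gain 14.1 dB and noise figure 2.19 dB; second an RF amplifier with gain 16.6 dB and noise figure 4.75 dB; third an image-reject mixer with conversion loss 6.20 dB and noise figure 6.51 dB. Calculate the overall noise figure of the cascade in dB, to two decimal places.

2.40 dB

Convert to linear (a loss of L dB is a gain of −L dB): F_i = 10^(NF_i/10), G_i = 10^(G_i,dB/10)
  Stage 1: F_1 = 10^(2.19/10) = 1.656, G_1 = 10^(14.1/10) = 25.70
  Stage 2: F_2 = 10^(4.75/10) = 2.985, G_2 = 10^(16.6/10) = 45.71
  Stage 3: F_3 = 10^(6.51/10) = 4.477, G_3 = 10^(−6.20/10) = 0.2399
Friis cascade:
  F = 1.656 + (2.985 − 1)/25.70 + (4.477 − 1)/1175 = 1.736
NF = 10 log₁₀(1.736) = 2.40 dB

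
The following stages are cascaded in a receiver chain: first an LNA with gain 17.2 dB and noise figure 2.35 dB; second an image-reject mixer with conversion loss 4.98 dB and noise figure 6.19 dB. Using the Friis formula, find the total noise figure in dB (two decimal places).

Convert to linear (a loss of L dB is a gain of −L dB): F_i = 10^(NF_i/10), G_i = 10^(G_i,dB/10)
  Stage 1: F_1 = 10^(2.35/10) = 1.718, G_1 = 10^(17.2/10) = 52.48
  Stage 2: F_2 = 10^(6.19/10) = 4.159, G_2 = 10^(−4.98/10) = 0.3177
Friis cascade:
  F = 1.718 + (4.159 − 1)/52.48 = 1.778
NF = 10 log₁₀(1.778) = 2.50 dB

2.50 dB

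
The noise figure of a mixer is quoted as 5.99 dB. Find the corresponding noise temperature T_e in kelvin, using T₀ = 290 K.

F = 10^(5.99/10) = 3.97192
T_e = (F − 1)·T₀ = (3.97192 − 1) × 290 = 862 K

862 K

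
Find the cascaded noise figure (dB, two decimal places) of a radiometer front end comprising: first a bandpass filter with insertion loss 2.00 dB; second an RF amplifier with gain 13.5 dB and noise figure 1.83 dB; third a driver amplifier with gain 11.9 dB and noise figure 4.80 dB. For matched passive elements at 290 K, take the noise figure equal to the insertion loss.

4.08 dB

Convert to linear (a loss of L dB is a gain of −L dB): F_i = 10^(NF_i/10), G_i = 10^(G_i,dB/10)
  Stage 1: F_1 = 10^(2.00/10) = 1.585, G_1 = 10^(−2.00/10) = 0.6310
  Stage 2: F_2 = 10^(1.83/10) = 1.524, G_2 = 10^(13.5/10) = 22.39
  Stage 3: F_3 = 10^(4.80/10) = 3.020, G_3 = 10^(11.9/10) = 15.49
Friis cascade:
  F = 1.585 + (1.524 − 1)/0.6310 + (3.020 − 1)/14.13 = 2.558
NF = 10 log₁₀(2.558) = 4.08 dB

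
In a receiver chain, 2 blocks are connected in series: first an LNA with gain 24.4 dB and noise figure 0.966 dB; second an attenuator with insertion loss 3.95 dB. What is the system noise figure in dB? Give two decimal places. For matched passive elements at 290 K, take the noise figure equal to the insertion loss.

Convert to linear (a loss of L dB is a gain of −L dB): F_i = 10^(NF_i/10), G_i = 10^(G_i,dB/10)
  Stage 1: F_1 = 10^(0.966/10) = 1.249, G_1 = 10^(24.4/10) = 275.4
  Stage 2: F_2 = 10^(3.95/10) = 2.483, G_2 = 10^(−3.95/10) = 0.4027
Friis cascade:
  F = 1.249 + (2.483 − 1)/275.4 = 1.254
NF = 10 log₁₀(1.254) = 0.98 dB

0.98 dB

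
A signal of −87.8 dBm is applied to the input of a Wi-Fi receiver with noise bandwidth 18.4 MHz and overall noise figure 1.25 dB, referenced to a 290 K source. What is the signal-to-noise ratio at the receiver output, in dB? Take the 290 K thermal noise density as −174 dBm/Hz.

12.3 dB

Noise floor: N = −174 + 10 log₁₀(B) + NF
10 log₁₀(1.84×10⁷) = 72.65 dB
N = −174 + 72.65 + 1.25 = −100.10 dBm
SNR = P_sig − N = −87.8 − (−100.10) = 12.30 dB → 12.3 dB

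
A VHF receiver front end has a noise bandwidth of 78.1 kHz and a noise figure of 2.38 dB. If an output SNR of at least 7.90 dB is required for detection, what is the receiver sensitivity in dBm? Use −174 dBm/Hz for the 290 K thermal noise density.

−114.8 dBm

Sensitivity = −174 + 10 log₁₀(B) + NF + SNR_min
= −174 + 48.93 + 2.38 + 7.90
= −114.79 dBm → −114.8 dBm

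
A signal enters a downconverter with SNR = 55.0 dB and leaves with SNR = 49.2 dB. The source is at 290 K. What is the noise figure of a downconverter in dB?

5.8 dB

NF (dB) = SNR_in(dB) − SNR_out(dB) when the source is at T₀
NF = 55.0 − 49.2 = 5.8 dB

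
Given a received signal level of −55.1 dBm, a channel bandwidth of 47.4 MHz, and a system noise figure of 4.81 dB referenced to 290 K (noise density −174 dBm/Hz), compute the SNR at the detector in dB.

Noise floor: N = −174 + 10 log₁₀(B) + NF
10 log₁₀(4.74×10⁷) = 76.76 dB
N = −174 + 76.76 + 4.81 = −92.43 dBm
SNR = P_sig − N = −55.1 − (−92.43) = 37.33 dB → 37.3 dB

37.3 dB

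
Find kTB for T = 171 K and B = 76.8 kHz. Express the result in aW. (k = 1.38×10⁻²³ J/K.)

181 aW

P_n = kTB = 1.38×10⁻²³ × 171 × 7.68×10⁴ = 1.81×10⁻¹⁶ W = 181 aW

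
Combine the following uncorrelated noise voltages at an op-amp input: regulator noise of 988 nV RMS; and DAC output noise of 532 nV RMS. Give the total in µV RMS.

Uncorrelated sources add in power (mean-square): V_tot = √(ΣV_i²)
V_tot = √[(9.88×10⁻⁷)² + (5.32×10⁻⁷)²] = 1.12×10⁻⁶ V = 1.12 µV

1.12 µV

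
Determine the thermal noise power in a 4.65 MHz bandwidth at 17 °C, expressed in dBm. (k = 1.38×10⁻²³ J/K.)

T = 17 °C + 273.15 = 290.15 K
P_n = kTB = 1.38×10⁻²³ × 290.15 × 4.65×10⁶ = 1.86×10⁻¹⁴ W
In dBm: 10 log₁₀(1.86×10⁻¹⁴ / 10⁻³) = −107.3 dBm

−107.3 dBm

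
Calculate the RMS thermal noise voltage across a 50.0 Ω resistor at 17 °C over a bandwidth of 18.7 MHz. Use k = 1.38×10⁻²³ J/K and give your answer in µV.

T = 17 °C + 273.15 = 290.15 K
V_n = √(4kTRB)
4kTRB = 4 × 1.38×10⁻²³ × 290.15 × 5.00×10¹ × 1.87×10⁷ = 1.50×10⁻¹¹ V²
V_n = √(1.50×10⁻¹¹) = 3.87×10⁻⁶ V = 3.87 µV

3.87 µV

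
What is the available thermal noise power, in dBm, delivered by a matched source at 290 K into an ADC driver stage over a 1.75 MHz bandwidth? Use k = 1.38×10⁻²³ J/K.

P_n = kTB = 1.38×10⁻²³ × 290 × 1.75×10⁶ = 7.00×10⁻¹⁵ W
In dBm: 10 log₁₀(7.00×10⁻¹⁵ / 10⁻³) = −111.5 dBm

−111.5 dBm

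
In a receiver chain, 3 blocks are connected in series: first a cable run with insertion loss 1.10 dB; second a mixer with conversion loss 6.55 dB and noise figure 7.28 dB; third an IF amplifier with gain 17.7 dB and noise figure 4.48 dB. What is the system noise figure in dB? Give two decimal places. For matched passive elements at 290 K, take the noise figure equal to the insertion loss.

12.40 dB

Convert to linear (a loss of L dB is a gain of −L dB): F_i = 10^(NF_i/10), G_i = 10^(G_i,dB/10)
  Stage 1: F_1 = 10^(1.10/10) = 1.288, G_1 = 10^(−1.10/10) = 0.7762
  Stage 2: F_2 = 10^(7.28/10) = 5.346, G_2 = 10^(−6.55/10) = 0.2213
  Stage 3: F_3 = 10^(4.48/10) = 2.805, G_3 = 10^(17.7/10) = 58.88
Friis cascade:
  F = 1.288 + (5.346 − 1)/0.7762 + (2.805 − 1)/0.1718 = 17.40
NF = 10 log₁₀(17.40) = 12.40 dB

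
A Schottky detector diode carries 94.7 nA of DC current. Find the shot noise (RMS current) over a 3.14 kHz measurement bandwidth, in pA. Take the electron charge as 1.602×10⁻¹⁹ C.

I_n = √(2qI·B)
2qI·B = 2 × 1.602×10⁻¹⁹ × 9.47×10⁻⁸ × 3.14×10³ = 9.53×10⁻²³ A²
I_n = √(9.53×10⁻²³) = 9.76×10⁻¹² A = 9.76 pA

9.76 pA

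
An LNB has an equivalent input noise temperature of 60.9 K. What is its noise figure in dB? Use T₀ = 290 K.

0.828 dB

F = 1 + T_e/T₀ = 1 + 60.9/290 = 1.21
NF = 10 log₁₀(1.21) = 0.828 dB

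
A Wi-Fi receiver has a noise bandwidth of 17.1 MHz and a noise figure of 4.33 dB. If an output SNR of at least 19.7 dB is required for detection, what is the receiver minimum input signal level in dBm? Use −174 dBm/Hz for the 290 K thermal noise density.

−77.6 dBm

Sensitivity = −174 + 10 log₁₀(B) + NF + SNR_min
= −174 + 72.33 + 4.33 + 19.7
= −77.64 dBm → −77.6 dBm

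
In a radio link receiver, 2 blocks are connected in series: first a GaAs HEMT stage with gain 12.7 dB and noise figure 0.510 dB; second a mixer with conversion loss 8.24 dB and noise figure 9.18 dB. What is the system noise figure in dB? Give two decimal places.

Convert to linear (a loss of L dB is a gain of −L dB): F_i = 10^(NF_i/10), G_i = 10^(G_i,dB/10)
  Stage 1: F_1 = 10^(0.510/10) = 1.125, G_1 = 10^(12.7/10) = 18.62
  Stage 2: F_2 = 10^(9.18/10) = 8.279, G_2 = 10^(−8.24/10) = 0.1500
Friis cascade:
  F = 1.125 + (8.279 − 1)/18.62 = 1.516
NF = 10 log₁₀(1.516) = 1.81 dB

1.81 dB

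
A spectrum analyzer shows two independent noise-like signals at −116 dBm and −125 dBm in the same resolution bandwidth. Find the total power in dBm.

−115.5 dBm

Convert to linear, add, convert back:
P₁ = 2.51×10⁻¹⁵ W, P₂ = 3.16×10⁻¹⁶ W
P_tot = 2.83×10⁻¹⁵ W → 10 log₁₀(P_tot / 10⁻³) = −115.5 dBm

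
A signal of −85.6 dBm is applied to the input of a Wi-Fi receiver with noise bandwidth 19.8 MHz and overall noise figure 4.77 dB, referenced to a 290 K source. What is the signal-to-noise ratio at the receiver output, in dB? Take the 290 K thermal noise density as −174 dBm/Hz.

Noise floor: N = −174 + 10 log₁₀(B) + NF
10 log₁₀(1.98×10⁷) = 72.97 dB
N = −174 + 72.97 + 4.77 = −96.26 dBm
SNR = P_sig − N = −85.6 − (−96.26) = 10.66 dB → 10.7 dB

10.7 dB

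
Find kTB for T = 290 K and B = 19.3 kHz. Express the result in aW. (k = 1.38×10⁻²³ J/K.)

77.2 aW

P_n = kTB = 1.38×10⁻²³ × 290 × 1.93×10⁴ = 7.72×10⁻¹⁷ W = 77.2 aW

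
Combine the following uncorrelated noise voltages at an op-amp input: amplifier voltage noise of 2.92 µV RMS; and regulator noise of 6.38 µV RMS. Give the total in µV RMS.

7.02 µV

Uncorrelated sources add in power (mean-square): V_tot = √(ΣV_i²)
V_tot = √[(2.92×10⁻⁶)² + (6.38×10⁻⁶)²] = 7.02×10⁻⁶ V = 7.02 µV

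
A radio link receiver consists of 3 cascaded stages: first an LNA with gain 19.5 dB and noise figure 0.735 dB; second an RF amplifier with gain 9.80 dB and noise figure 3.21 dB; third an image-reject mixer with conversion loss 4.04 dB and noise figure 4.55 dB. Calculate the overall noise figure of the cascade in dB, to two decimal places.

0.79 dB

Convert to linear (a loss of L dB is a gain of −L dB): F_i = 10^(NF_i/10), G_i = 10^(G_i,dB/10)
  Stage 1: F_1 = 10^(0.735/10) = 1.184, G_1 = 10^(19.5/10) = 89.13
  Stage 2: F_2 = 10^(3.21/10) = 2.094, G_2 = 10^(9.80/10) = 9.550
  Stage 3: F_3 = 10^(4.55/10) = 2.851, G_3 = 10^(−4.04/10) = 0.3945
Friis cascade:
  F = 1.184 + (2.094 − 1)/89.13 + (2.851 − 1)/851.1 = 1.199
NF = 10 log₁₀(1.199) = 0.79 dB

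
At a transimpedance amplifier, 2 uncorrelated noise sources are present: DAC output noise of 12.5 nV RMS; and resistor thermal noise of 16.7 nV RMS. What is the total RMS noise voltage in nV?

Uncorrelated sources add in power (mean-square): V_tot = √(ΣV_i²)
V_tot = √[(1.25×10⁻⁸)² + (1.67×10⁻⁸)²] = 2.09×10⁻⁸ V = 20.9 nV

20.9 nV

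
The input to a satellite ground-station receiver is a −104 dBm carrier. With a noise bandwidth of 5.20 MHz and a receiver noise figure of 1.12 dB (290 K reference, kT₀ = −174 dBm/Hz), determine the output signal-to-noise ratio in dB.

Noise floor: N = −174 + 10 log₁₀(B) + NF
10 log₁₀(5.20×10⁶) = 67.16 dB
N = −174 + 67.16 + 1.12 = −105.72 dBm
SNR = P_sig − N = −104 − (−105.72) = 1.72 dB → 1.7 dB

1.7 dB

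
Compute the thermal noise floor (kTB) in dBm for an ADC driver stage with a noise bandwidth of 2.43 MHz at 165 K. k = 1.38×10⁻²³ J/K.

−112.6 dBm

P_n = kTB = 1.38×10⁻²³ × 165 × 2.43×10⁶ = 5.53×10⁻¹⁵ W
In dBm: 10 log₁₀(5.53×10⁻¹⁵ / 10⁻³) = −112.6 dBm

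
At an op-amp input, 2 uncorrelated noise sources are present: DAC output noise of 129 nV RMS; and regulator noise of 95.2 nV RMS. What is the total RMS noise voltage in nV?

160 nV

Uncorrelated sources add in power (mean-square): V_tot = √(ΣV_i²)
V_tot = √[(1.29×10⁻⁷)² + (9.52×10⁻⁸)²] = 1.60×10⁻⁷ V = 160 nV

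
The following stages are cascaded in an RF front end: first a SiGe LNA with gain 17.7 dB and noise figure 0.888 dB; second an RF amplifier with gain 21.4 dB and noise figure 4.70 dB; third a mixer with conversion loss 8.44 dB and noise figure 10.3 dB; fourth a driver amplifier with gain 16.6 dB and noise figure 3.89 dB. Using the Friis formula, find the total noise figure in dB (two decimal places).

1.01 dB

Convert to linear (a loss of L dB is a gain of −L dB): F_i = 10^(NF_i/10), G_i = 10^(G_i,dB/10)
  Stage 1: F_1 = 10^(0.888/10) = 1.227, G_1 = 10^(17.7/10) = 58.88
  Stage 2: F_2 = 10^(4.70/10) = 2.951, G_2 = 10^(21.4/10) = 138.0
  Stage 3: F_3 = 10^(10.3/10) = 10.72, G_3 = 10^(−8.44/10) = 0.1432
  Stage 4: F_4 = 10^(3.89/10) = 2.449, G_4 = 10^(16.6/10) = 45.71
Friis cascade:
  F = 1.227 + (2.951 − 1)/58.88 + (10.72 − 1)/8128 + (2.449 − 1)/1164 = 1.262
NF = 10 log₁₀(1.262) = 1.01 dB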